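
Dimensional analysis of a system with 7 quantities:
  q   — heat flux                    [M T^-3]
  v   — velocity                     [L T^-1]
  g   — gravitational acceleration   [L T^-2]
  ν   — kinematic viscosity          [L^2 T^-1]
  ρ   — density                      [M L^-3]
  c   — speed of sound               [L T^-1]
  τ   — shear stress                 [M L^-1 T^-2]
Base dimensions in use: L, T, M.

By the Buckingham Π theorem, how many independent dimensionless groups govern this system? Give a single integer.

4

Exponent matrix [L,T,M] × [q,v,g,ν,ρ,c,τ]:
  L: [ 0  1  1  2 -3  1 -1]
  T: [-3 -1 -2 -1  0 -1 -2]
  M: [ 1  0  0  0  1  0  1]
Echelon form has 3 nonzero rows (pivots: q,v,g)
7 vars − rank 3 = 4 Π groups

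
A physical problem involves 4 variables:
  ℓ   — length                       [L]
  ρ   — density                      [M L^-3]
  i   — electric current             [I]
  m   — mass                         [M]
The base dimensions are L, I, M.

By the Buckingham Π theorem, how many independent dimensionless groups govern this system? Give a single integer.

Write exponents as rows L,I,M / cols ℓ,ρ,i,m:
  L: [ 1 -3  0  0]
  I: [ 0  0  1  0]
  M: [ 0  1  0  1]
Echelon form has 3 nonzero rows (pivots: ℓ,ρ,i)
4 vars − rank 3 = 1 Π group

1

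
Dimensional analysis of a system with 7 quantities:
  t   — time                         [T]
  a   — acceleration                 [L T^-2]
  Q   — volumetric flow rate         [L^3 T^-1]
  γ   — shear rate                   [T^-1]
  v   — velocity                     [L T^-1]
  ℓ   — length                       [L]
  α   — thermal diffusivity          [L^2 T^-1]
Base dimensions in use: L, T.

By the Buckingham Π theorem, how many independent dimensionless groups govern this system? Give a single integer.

5

Write exponents as rows L,T / cols t,a,Q,γ,v,ℓ,α:
  L: [ 0  1  3  0  1  1  2]
  T: [ 1 -2 -1 -1 -1  0 -1]
RREF → pivots at {t,a} ⇒ r = 2
n=7, r=2 ⇒ 5 dimensionless groups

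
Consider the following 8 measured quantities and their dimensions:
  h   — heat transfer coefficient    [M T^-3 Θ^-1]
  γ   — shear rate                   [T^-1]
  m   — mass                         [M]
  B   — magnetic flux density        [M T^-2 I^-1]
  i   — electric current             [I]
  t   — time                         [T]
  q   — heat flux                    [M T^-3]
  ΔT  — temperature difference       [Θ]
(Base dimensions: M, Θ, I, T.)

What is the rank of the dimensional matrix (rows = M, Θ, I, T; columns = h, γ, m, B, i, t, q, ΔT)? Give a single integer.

Dimensional matrix (M×Θ×I×T by h×γ×m×B×i×t×q×ΔT):
  M: [ 1  0  1  1  0  0  1  0]
  Θ: [-1  0  0  0  0  0  0  1]
  I: [ 0  0  0 -1  1  0  0  0]
  T: [-3 -1  0 -2  0  1 -3  0]
Row reduction gives pivot columns h,γ,m,B; rank = 4

4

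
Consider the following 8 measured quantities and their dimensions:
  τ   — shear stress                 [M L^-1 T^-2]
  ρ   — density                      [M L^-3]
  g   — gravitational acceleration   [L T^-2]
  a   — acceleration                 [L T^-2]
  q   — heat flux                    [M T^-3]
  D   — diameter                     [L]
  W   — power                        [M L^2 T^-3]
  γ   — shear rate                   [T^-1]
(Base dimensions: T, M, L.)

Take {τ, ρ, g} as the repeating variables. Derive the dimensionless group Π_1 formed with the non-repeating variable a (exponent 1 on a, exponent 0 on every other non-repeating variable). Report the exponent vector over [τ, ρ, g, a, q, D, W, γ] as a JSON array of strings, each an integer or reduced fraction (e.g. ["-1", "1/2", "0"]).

["0", "0", "-1", "1", "0", "0", "0", "0"]

Exponent matrix [T,M,L] × [τ,ρ,g,a,q,D,W,γ]:
  T: [-2  0 -2 -2 -3  0 -3 -1]
  M: [ 1  1  0  0  1  0  1  0]
  L: [-1 -3  1  1  0  1  2  0]
RREF → pivots at {τ,ρ,g} ⇒ r = 3
Pivot set = {τ,ρ,g}, free = {a,q,D,W,γ}
RREF:
  r0: [   1    0    0    0  3/2    1  7/2 -1/2]
  r1: [   0    1    0    0 -1/2   -1 -5/2  1/2]
  r2: [   0    0    1    1    0   -1   -2    1]
Fix exponent of a at 1, q at 0, D at 0, W at 0, γ at 0; solve each RREF row for its pivot's exponent:
  r0: exp(τ) + (0)·1 = 0 ⇒ exp(τ) = 0
  r1: exp(ρ) + (0)·1 = 0 ⇒ exp(ρ) = 0
  r2: exp(g) + (1)·1 = 0 ⇒ exp(g) = -1
Π_1 = g^-1 · a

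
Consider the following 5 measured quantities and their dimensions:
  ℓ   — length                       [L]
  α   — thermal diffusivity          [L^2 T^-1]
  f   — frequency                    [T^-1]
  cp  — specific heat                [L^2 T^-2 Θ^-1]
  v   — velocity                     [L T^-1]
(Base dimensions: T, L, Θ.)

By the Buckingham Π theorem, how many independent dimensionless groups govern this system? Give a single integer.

Write exponents as rows T,L,Θ / cols ℓ,α,f,cp,v:
  T: [ 0 -1 -1 -2 -1]
  L: [ 1  2  0  2  1]
  Θ: [ 0  0  0 -1  0]
RREF → pivots at {ℓ,α,cp} ⇒ r = 3
n=5, r=3 ⇒ 2 dimensionless groups

2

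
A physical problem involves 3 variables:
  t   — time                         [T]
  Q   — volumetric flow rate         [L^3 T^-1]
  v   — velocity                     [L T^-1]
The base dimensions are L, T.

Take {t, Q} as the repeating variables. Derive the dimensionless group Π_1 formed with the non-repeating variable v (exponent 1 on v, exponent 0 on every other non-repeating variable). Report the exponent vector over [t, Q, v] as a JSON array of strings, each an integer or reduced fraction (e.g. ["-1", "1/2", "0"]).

["2/3", "-1/3", "1"]

Exponent matrix [L,T] × [t,Q,v]:
  L: [ 0  3  1]
  T: [ 1 -1 -1]
Row reduction gives pivot columns t,Q; rank = 2
Repeat: t,Q; free: v
RREF:
  r0: [   1    0 -2/3]
  r1: [   0    1  1/3]
Fix exponent of v at 1; solve each RREF row for its pivot's exponent:
  r0: exp(t) + (-2/3)·1 = 0 ⇒ exp(t) = 2/3
  r1: exp(Q) + (1/3)·1 = 0 ⇒ exp(Q) = -1/3
Π_1 = t^(2/3) · Q^(-1/3) · v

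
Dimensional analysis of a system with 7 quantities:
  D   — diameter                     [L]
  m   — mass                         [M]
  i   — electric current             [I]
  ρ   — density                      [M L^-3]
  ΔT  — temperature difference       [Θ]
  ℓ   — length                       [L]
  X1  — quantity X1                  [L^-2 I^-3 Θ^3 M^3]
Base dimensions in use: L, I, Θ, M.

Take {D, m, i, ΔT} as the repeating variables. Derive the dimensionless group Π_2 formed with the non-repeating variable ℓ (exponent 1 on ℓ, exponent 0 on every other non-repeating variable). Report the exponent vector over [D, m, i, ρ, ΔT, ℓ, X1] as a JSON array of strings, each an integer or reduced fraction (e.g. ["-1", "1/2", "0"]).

Write exponents as rows L,I,Θ,M / cols D,m,i,ρ,ΔT,ℓ,X1:
  L: [ 1  0  0 -3  0  1 -2]
  I: [ 0  0  1  0  0  0 -3]
  Θ: [ 0  0  0  0  1  0  3]
  M: [ 0  1  0  1  0  0  3]
Echelon form has 4 nonzero rows (pivots: D,m,i,ΔT)
Pivot set = {D,m,i,ΔT}, free = {ρ,ℓ,X1}
RREF:
  r0: [   1    0    0   -3    0    1   -2]
  r1: [   0    1    0    1    0    0    3]
  r2: [   0    0    1    0    0    0   -3]
  r3: [   0    0    0    0    1    0    3]
Fix exponent of ℓ at 1, ρ at 0, X1 at 0; solve each RREF row for its pivot's exponent:
  r0: exp(D) + (1)·1 = 0 ⇒ exp(D) = -1
  r1: exp(m) + (0)·1 = 0 ⇒ exp(m) = 0
  r2: exp(i) + (0)·1 = 0 ⇒ exp(i) = 0
  r3: exp(ΔT) + (0)·1 = 0 ⇒ exp(ΔT) = 0
Π_2 = D^-1 · ℓ

["-1", "0", "0", "0", "0", "1", "0"]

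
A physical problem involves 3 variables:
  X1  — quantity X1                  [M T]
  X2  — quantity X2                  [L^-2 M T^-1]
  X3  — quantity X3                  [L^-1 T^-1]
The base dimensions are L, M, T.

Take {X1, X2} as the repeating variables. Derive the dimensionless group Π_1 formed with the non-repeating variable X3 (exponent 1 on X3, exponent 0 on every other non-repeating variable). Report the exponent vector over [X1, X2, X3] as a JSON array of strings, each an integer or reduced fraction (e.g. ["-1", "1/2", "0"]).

["1/2", "-1/2", "1"]

Write exponents as rows L,M,T / cols X1,X2,X3:
  L: [ 0 -2 -1]
  M: [ 1  1  0]
  T: [ 1 -1 -1]
Row reduction gives pivot columns X1,X2; rank = 2
Repeat: X1,X2; free: X3
RREF:
  r0: [   1    0 -1/2]
  r1: [   0    1  1/2]
  r2: [   0    0    0]
Fix exponent of X3 at 1; solve each RREF row for its pivot's exponent:
  r0: exp(X1) + (-1/2)·1 = 0 ⇒ exp(X1) = 1/2
  r1: exp(X2) + (1/2)·1 = 0 ⇒ exp(X2) = -1/2
Π_1 = X1^(1/2) · X2^(-1/2) · X3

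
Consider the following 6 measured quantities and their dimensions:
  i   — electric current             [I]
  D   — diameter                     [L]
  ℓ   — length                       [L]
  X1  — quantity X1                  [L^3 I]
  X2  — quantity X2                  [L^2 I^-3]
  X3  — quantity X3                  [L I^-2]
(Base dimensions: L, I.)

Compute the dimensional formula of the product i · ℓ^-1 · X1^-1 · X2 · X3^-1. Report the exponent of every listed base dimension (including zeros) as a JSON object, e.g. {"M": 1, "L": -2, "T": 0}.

Write exponents as rows L,I / cols i,D,ℓ,X1,X2,X3:
  L: [ 0  1  1  3  2  1]
  I: [ 1  0  0  1 -3 -2]
  [L]: (1)·0+(-1)·1+(-1)·3+(1)·2+(-1)·1 = -3
  [I]: (1)·1+(-1)·0+(-1)·1+(1)·-3+(-1)·-2 = -1
⇒ L^-3 I^-1

{"L": -3, "I": -1}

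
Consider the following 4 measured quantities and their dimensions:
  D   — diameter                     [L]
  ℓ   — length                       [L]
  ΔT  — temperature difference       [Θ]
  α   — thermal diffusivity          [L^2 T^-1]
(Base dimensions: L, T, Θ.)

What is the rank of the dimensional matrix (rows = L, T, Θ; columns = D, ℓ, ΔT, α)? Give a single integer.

3

Write exponents as rows L,T,Θ / cols D,ℓ,ΔT,α:
  L: [ 1  1  0  2]
  T: [ 0  0  0 -1]
  Θ: [ 0  0  1  0]
RREF → pivots at {D,ΔT,α} ⇒ r = 3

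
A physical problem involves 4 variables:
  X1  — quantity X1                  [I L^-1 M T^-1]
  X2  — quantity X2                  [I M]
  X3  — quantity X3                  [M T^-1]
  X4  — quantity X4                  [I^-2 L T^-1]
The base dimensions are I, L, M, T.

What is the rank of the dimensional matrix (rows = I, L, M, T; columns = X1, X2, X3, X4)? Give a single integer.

Dimensional matrix (I×L×M×T by X1×X2×X3×X4):
  I: [ 1  1  0 -2]
  L: [-1  0  0  1]
  M: [ 1  1  1  0]
  T: [-1  0 -1 -1]
RREF → pivots at {X1,X2,X3} ⇒ r = 3

3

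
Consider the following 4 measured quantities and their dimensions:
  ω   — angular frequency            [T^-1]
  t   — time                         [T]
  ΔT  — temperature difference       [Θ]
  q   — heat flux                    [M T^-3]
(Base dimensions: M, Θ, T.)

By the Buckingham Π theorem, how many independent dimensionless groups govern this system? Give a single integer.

Write exponents as rows M,Θ,T / cols ω,t,ΔT,q:
  M: [ 0  0  0  1]
  Θ: [ 0  0  1  0]
  T: [-1  1  0 -3]
Row reduction gives pivot columns ω,ΔT,q; rank = 3
Π count = n − r = 4 − 3 = 1

1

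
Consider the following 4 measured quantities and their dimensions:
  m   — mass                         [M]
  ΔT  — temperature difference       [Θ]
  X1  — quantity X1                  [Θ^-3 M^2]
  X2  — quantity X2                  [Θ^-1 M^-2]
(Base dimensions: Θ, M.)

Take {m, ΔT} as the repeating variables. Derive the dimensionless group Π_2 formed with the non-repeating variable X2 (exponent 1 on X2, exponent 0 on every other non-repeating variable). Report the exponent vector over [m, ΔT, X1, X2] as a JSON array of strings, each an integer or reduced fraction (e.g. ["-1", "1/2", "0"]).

["2", "1", "0", "1"]

Write exponents as rows Θ,M / cols m,ΔT,X1,X2:
  Θ: [ 0  1 -3 -1]
  M: [ 1  0  2 -2]
RREF → pivots at {m,ΔT} ⇒ r = 2
Repeat: m,ΔT; free: X1,X2
RREF:
  r0: [   1    0    2   -2]
  r1: [   0    1   -3   -1]
Fix exponent of X2 at 1, X1 at 0; solve each RREF row for its pivot's exponent:
  r0: exp(m) + (-2)·1 = 0 ⇒ exp(m) = 2
  r1: exp(ΔT) + (-1)·1 = 0 ⇒ exp(ΔT) = 1
Π_2 = m^2 · ΔT · X2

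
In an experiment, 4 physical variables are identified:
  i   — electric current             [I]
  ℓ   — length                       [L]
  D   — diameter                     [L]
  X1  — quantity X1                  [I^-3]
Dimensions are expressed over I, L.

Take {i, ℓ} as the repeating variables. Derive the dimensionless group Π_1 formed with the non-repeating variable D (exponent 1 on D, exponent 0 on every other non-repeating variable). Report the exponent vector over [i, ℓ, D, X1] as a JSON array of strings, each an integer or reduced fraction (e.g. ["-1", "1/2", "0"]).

Dimensional matrix (I×L by i×ℓ×D×X1):
  I: [ 1  0  0 -3]
  L: [ 0  1  1  0]
Echelon form has 2 nonzero rows (pivots: i,ℓ)
Pivot set = {i,ℓ}, free = {D,X1}
RREF:
  r0: [   1    0    0   -3]
  r1: [   0    1    1    0]
Fix exponent of D at 1, X1 at 0; solve each RREF row for its pivot's exponent:
  r0: exp(i) + (0)·1 = 0 ⇒ exp(i) = 0
  r1: exp(ℓ) + (1)·1 = 0 ⇒ exp(ℓ) = -1
Π_1 = ℓ^-1 · D

["0", "-1", "1", "0"]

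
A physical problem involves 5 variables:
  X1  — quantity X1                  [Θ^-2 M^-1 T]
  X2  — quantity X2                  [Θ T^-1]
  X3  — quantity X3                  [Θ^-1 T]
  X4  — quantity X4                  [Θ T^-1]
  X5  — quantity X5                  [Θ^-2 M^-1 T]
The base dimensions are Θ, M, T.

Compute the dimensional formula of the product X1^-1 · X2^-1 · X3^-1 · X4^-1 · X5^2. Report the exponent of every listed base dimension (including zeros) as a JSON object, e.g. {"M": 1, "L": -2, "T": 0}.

Write exponents as rows Θ,M,T / cols X1,X2,X3,X4,X5:
  Θ: [-2  1 -1  1 -2]
  M: [-1  0  0  0 -1]
  T: [ 1 -1  1 -1  1]
  [Θ]: (-1)·-2+(-1)·1+(-1)·-1+(-1)·1+(2)·-2 = -3
  [M]: (-1)·-1+(-1)·0+(-1)·0+(-1)·0+(2)·-1 = -1
  [T]: (-1)·1+(-1)·-1+(-1)·1+(-1)·-1+(2)·1 = 2
⇒ Θ^-3 M^-1 T^2

{"Θ": -3, "M": -1, "T": 2}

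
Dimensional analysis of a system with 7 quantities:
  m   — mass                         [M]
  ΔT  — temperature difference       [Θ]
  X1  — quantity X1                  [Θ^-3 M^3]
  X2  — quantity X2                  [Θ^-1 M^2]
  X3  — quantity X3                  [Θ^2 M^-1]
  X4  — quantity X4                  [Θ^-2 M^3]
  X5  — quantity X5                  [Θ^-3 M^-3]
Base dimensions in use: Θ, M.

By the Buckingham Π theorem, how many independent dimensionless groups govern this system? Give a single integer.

5

Exponent matrix [Θ,M] × [m,ΔT,X1,X2,X3,X4,X5]:
  Θ: [ 0  1 -3 -1  2 -2 -3]
  M: [ 1  0  3  2 -1  3 -3]
Row reduction gives pivot columns m,ΔT; rank = 2
Π count = n − r = 7 − 2 = 5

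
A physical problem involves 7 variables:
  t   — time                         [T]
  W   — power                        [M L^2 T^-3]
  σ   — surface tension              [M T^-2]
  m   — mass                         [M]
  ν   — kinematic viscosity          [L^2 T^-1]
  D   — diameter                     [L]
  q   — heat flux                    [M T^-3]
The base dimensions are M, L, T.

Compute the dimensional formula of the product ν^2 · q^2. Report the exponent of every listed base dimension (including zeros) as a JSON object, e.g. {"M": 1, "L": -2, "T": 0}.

{"M": 2, "L": 4, "T": -8}

Dimensional matrix (M×L×T by t×W×σ×m×ν×D×q):
  M: [ 0  1  1  1  0  0  1]
  L: [ 0  2  0  0  2  1  0]
  T: [ 1 -3 -2  0 -1  0 -3]
  [M]: (2)·0+(2)·1 = 2
  [L]: (2)·2+(2)·0 = 4
  [T]: (2)·-1+(2)·-3 = -8
⇒ M^2 L^4 T^-8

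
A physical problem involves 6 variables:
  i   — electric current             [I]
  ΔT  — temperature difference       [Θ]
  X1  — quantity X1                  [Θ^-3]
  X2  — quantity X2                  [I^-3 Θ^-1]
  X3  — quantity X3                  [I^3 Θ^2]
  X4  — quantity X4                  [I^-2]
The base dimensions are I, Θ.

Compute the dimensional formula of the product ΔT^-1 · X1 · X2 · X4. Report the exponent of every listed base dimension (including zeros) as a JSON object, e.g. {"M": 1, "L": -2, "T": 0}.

Dimensional matrix (I×Θ by i×ΔT×X1×X2×X3×X4):
  I: [ 1  0  0 -3  3 -2]
  Θ: [ 0  1 -3 -1  2  0]
  [I]: (-1)·0+(1)·0+(1)·-3+(1)·-2 = -5
  [Θ]: (-1)·1+(1)·-3+(1)·-1+(1)·0 = -5
⇒ I^-5 Θ^-5

{"I": -5, "Θ": -5}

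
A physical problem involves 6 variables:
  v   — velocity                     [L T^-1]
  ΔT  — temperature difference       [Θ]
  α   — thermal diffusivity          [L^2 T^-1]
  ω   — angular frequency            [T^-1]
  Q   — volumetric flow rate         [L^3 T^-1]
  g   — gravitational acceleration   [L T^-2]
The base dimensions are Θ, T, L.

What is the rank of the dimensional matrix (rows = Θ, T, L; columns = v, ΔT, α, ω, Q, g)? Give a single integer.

Exponent matrix [Θ,T,L] × [v,ΔT,α,ω,Q,g]:
  Θ: [ 0  1  0  0  0  0]
  T: [-1  0 -1 -1 -1 -2]
  L: [ 1  0  2  0  3  1]
RREF → pivots at {v,ΔT,α} ⇒ r = 3

3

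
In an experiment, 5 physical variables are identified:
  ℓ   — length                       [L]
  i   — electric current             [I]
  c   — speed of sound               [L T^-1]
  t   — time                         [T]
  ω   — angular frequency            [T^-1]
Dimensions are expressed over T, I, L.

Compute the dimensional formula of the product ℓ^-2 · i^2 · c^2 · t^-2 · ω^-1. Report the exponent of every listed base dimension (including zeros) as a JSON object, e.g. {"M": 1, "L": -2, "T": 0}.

{"T": -3, "I": 2, "L": 0}

Dimensional matrix (T×I×L by ℓ×i×c×t×ω):
  T: [ 0  0 -1  1 -1]
  I: [ 0  1  0  0  0]
  L: [ 1  0  1  0  0]
  [T]: (-2)·0+(2)·0+(2)·-1+(-2)·1+(-1)·-1 = -3
  [I]: (-2)·0+(2)·1+(2)·0+(-2)·0+(-1)·0 = 2
  [L]: (-2)·1+(2)·0+(2)·1+(-2)·0+(-1)·0 = 0
⇒ T^-3 I^2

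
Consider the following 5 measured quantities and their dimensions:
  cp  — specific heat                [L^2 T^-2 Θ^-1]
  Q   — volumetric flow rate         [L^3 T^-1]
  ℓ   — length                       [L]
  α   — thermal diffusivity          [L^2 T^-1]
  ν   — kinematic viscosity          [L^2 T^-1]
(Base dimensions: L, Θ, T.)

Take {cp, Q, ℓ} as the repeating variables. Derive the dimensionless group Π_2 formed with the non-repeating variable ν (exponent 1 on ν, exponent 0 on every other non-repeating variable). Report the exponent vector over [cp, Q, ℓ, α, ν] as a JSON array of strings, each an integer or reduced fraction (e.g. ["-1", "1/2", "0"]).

["0", "-1", "1", "0", "1"]

Exponent matrix [L,Θ,T] × [cp,Q,ℓ,α,ν]:
  L: [ 2  3  1  2  2]
  Θ: [-1  0  0  0  0]
  T: [-2 -1  0 -1 -1]
RREF → pivots at {cp,Q,ℓ} ⇒ r = 3
Repeat: cp,Q,ℓ; free: α,ν
RREF:
  r0: [   1    0    0    0    0]
  r1: [   0    1    0    1    1]
  r2: [   0    0    1   -1   -1]
Fix exponent of ν at 1, α at 0; solve each RREF row for its pivot's exponent:
  r0: exp(cp) + (0)·1 = 0 ⇒ exp(cp) = 0
  r1: exp(Q) + (1)·1 = 0 ⇒ exp(Q) = -1
  r2: exp(ℓ) + (-1)·1 = 0 ⇒ exp(ℓ) = 1
Π_2 = Q^-1 · ℓ · ν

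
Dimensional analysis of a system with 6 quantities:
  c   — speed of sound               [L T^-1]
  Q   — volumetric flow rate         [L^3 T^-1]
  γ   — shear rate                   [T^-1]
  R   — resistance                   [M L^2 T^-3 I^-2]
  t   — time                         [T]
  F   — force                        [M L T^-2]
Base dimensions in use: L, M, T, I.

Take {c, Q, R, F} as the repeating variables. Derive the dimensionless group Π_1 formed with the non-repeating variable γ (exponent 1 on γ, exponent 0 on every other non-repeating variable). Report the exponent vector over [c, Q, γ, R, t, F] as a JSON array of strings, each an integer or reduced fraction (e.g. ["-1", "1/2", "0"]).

["-3/2", "1/2", "1", "0", "0", "0"]

Exponent matrix [L,M,T,I] × [c,Q,γ,R,t,F]:
  L: [ 1  3  0  2  0  1]
  M: [ 0  0  0  1  0  1]
  T: [-1 -1 -1 -3  1 -2]
  I: [ 0  0  0 -2  0  0]
Echelon form has 4 nonzero rows (pivots: c,Q,R,F)
Repeat: c,Q,R,F; free: γ,t
RREF:
  r0: [   1    0  3/2    0 -3/2    0]
  r1: [   0    1 -1/2    0  1/2    0]
  r2: [   0    0    0    1    0    0]
  r3: [   0    0    0    0    0    1]
Fix exponent of γ at 1, t at 0; solve each RREF row for its pivot's exponent:
  r0: exp(c) + (3/2)·1 = 0 ⇒ exp(c) = -3/2
  r1: exp(Q) + (-1/2)·1 = 0 ⇒ exp(Q) = 1/2
  r2: exp(R) + (0)·1 = 0 ⇒ exp(R) = 0
  r3: exp(F) + (0)·1 = 0 ⇒ exp(F) = 0
Π_1 = c^(-3/2) · Q^(1/2) · γ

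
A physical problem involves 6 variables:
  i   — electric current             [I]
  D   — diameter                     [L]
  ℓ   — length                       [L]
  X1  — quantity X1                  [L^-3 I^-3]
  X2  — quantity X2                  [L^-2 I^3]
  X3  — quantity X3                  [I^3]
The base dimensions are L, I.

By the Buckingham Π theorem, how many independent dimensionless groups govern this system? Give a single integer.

4

Exponent matrix [L,I] × [i,D,ℓ,X1,X2,X3]:
  L: [ 0  1  1 -3 -2  0]
  I: [ 1  0  0 -3  3  3]
Row reduction gives pivot columns i,D; rank = 2
Π count = n − r = 6 − 2 = 4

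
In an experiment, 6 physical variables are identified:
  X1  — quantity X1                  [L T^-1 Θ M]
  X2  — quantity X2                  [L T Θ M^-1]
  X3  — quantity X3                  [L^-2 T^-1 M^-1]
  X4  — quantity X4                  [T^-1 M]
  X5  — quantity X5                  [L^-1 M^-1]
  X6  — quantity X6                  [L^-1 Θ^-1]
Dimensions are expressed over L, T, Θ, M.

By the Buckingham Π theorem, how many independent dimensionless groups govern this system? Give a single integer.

3

Dimensional matrix (L×T×Θ×M by X1×X2×X3×X4×X5×X6):
  L: [ 1  1 -2  0 -1 -1]
  T: [-1  1 -1 -1  0  0]
  Θ: [ 1  1  0  0  0 -1]
  M: [ 1 -1 -1  1 -1  0]
Row reduction gives pivot columns X1,X2,X3; rank = 3
Π count = n − r = 6 − 3 = 3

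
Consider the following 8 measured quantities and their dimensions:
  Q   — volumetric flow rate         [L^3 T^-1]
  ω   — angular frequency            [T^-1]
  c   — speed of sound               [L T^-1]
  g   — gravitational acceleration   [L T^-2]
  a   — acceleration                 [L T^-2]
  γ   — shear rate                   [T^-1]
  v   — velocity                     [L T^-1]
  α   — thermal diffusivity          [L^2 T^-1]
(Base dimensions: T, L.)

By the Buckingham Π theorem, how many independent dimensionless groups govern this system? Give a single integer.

Dimensional matrix (T×L by Q×ω×c×g×a×γ×v×α):
  T: [-1 -1 -1 -2 -2 -1 -1 -1]
  L: [ 3  0  1  1  1  0  1  2]
RREF → pivots at {Q,ω} ⇒ r = 2
Π count = n − r = 8 − 2 = 6

6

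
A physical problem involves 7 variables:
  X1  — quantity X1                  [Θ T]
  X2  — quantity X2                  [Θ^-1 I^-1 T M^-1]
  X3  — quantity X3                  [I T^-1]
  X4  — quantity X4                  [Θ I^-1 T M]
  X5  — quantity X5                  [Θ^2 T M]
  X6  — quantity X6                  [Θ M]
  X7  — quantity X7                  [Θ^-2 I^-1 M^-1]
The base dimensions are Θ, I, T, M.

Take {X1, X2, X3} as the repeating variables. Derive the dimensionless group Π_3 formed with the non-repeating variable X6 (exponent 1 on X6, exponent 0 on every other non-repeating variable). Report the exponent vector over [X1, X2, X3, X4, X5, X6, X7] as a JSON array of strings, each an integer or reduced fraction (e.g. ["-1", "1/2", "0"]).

["0", "1", "1", "0", "0", "1", "0"]

Exponent matrix [Θ,I,T,M] × [X1,X2,X3,X4,X5,X6,X7]:
  Θ: [ 1 -1  0  1  2  1 -2]
  I: [ 0 -1  1 -1  0  0 -1]
  T: [ 1  1 -1  1  1  0  0]
  M: [ 0 -1  0  1  1  1 -1]
Echelon form has 3 nonzero rows (pivots: X1,X2,X3)
Repeat: X1,X2,X3; free: X4,X5,X6,X7
RREF:
  r0: [   1    0    0    0    1    0   -1]
  r1: [   0    1    0   -1   -1   -1    1]
  r2: [   0    0    1   -2   -1   -1    0]
  r3: [   0    0    0    0    0    0    0]
Fix exponent of X6 at 1, X4 at 0, X5 at 0, X7 at 0; solve each RREF row for its pivot's exponent:
  r0: exp(X1) + (0)·1 = 0 ⇒ exp(X1) = 0
  r1: exp(X2) + (-1)·1 = 0 ⇒ exp(X2) = 1
  r2: exp(X3) + (-1)·1 = 0 ⇒ exp(X3) = 1
Π_3 = X2 · X3 · X6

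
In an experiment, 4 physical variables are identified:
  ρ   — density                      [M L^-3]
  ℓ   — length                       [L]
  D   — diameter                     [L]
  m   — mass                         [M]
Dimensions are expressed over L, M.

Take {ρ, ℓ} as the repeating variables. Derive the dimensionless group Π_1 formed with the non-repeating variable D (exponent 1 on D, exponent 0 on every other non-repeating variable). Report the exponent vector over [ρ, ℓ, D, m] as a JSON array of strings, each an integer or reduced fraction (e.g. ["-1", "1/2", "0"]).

Write exponents as rows L,M / cols ρ,ℓ,D,m:
  L: [-3  1  1  0]
  M: [ 1  0  0  1]
Row reduction gives pivot columns ρ,ℓ; rank = 2
Repeat: ρ,ℓ; free: D,m
RREF:
  r0: [   1    0    0    1]
  r1: [   0    1    1    3]
Fix exponent of D at 1, m at 0; solve each RREF row for its pivot's exponent:
  r0: exp(ρ) + (0)·1 = 0 ⇒ exp(ρ) = 0
  r1: exp(ℓ) + (1)·1 = 0 ⇒ exp(ℓ) = -1
Π_1 = ℓ^-1 · D

["0", "-1", "1", "0"]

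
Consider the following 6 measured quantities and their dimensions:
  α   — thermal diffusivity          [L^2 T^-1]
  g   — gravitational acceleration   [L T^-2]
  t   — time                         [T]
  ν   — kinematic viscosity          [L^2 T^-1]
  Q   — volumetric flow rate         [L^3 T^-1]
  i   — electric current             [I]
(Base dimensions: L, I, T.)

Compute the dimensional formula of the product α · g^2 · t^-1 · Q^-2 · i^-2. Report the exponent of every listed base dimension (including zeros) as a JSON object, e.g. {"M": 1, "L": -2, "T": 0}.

Exponent matrix [L,I,T] × [α,g,t,ν,Q,i]:
  L: [ 2  1  0  2  3  0]
  I: [ 0  0  0  0  0  1]
  T: [-1 -2  1 -1 -1  0]
  [L]: (1)·2+(2)·1+(-1)·0+(-2)·3+(-2)·0 = -2
  [I]: (1)·0+(2)·0+(-1)·0+(-2)·0+(-2)·1 = -2
  [T]: (1)·-1+(2)·-2+(-1)·1+(-2)·-1+(-2)·0 = -4
⇒ L^-2 I^-2 T^-4

{"L": -2, "I": -2, "T": -4}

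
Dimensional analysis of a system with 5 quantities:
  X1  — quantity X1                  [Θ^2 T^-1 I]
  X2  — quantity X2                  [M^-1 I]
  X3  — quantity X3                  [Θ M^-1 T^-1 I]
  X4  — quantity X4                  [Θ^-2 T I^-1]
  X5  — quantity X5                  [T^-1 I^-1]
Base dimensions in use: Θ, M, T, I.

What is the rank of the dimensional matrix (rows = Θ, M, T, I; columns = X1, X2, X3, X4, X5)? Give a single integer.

3

Write exponents as rows Θ,M,T,I / cols X1,X2,X3,X4,X5:
  Θ: [ 2  0  1 -2  0]
  M: [ 0 -1 -1  0  0]
  T: [-1  0 -1  1 -1]
  I: [ 1  1  1 -1 -1]
RREF → pivots at {X1,X2,X3} ⇒ r = 3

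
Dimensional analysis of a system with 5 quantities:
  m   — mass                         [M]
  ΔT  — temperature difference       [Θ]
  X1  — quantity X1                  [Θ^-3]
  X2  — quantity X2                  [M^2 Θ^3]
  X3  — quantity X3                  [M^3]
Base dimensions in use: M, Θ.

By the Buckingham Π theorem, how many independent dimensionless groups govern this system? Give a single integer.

Write exponents as rows M,Θ / cols m,ΔT,X1,X2,X3:
  M: [ 1  0  0  2  3]
  Θ: [ 0  1 -3  3  0]
RREF → pivots at {m,ΔT} ⇒ r = 2
5 vars − rank 2 = 3 Π groups

3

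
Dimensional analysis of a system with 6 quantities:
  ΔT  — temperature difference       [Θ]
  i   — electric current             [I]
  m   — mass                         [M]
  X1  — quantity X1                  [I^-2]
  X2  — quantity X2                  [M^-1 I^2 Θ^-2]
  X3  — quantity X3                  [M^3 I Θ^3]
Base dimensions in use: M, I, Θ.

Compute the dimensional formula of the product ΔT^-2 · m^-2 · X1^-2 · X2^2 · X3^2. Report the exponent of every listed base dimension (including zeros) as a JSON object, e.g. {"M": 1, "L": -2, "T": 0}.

Exponent matrix [M,I,Θ] × [ΔT,i,m,X1,X2,X3]:
  M: [ 0  0  1  0 -1  3]
  I: [ 0  1  0 -2  2  1]
  Θ: [ 1  0  0  0 -2  3]
  [M]: (-2)·0+(-2)·1+(-2)·0+(2)·-1+(2)·3 = 2
  [I]: (-2)·0+(-2)·0+(-2)·-2+(2)·2+(2)·1 = 10
  [Θ]: (-2)·1+(-2)·0+(-2)·0+(2)·-2+(2)·3 = 0
⇒ M^2 I^10

{"M": 2, "I": 10, "Θ": 0}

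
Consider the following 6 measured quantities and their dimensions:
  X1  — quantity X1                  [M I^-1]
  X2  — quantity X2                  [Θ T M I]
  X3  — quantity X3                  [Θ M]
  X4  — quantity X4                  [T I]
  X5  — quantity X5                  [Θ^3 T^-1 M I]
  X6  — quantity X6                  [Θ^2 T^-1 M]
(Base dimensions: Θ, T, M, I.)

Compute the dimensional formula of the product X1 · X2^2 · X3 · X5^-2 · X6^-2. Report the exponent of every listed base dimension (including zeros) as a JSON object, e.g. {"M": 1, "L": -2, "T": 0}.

Exponent matrix [Θ,T,M,I] × [X1,X2,X3,X4,X5,X6]:
  Θ: [ 0  1  1  0  3  2]
  T: [ 0  1  0  1 -1 -1]
  M: [ 1  1  1  0  1  1]
  I: [-1  1  0  1  1  0]
  [Θ]: (1)·0+(2)·1+(1)·1+(-2)·3+(-2)·2 = -7
  [T]: (1)·0+(2)·1+(1)·0+(-2)·-1+(-2)·-1 = 6
  [M]: (1)·1+(2)·1+(1)·1+(-2)·1+(-2)·1 = 0
  [I]: (1)·-1+(2)·1+(1)·0+(-2)·1+(-2)·0 = -1
⇒ Θ^-7 T^6 I^-1

{"Θ": -7, "T": 6, "M": 0, "I": -1}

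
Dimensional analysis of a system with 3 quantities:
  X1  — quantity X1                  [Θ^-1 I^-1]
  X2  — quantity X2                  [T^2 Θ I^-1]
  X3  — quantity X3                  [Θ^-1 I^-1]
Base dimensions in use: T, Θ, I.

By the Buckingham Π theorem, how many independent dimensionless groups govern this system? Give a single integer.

Write exponents as rows T,Θ,I / cols X1,X2,X3:
  T: [ 0  2  0]
  Θ: [-1  1 -1]
  I: [-1 -1 -1]
RREF → pivots at {X1,X2} ⇒ r = 2
Π count = n − r = 3 − 2 = 1

1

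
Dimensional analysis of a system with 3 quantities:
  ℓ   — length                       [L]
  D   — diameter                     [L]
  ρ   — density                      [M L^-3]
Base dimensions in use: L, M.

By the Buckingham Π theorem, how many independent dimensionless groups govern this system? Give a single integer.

1

Dimensional matrix (L×M by ℓ×D×ρ):
  L: [ 1  1 -3]
  M: [ 0  0  1]
Echelon form has 2 nonzero rows (pivots: ℓ,ρ)
Π count = n − r = 3 − 2 = 1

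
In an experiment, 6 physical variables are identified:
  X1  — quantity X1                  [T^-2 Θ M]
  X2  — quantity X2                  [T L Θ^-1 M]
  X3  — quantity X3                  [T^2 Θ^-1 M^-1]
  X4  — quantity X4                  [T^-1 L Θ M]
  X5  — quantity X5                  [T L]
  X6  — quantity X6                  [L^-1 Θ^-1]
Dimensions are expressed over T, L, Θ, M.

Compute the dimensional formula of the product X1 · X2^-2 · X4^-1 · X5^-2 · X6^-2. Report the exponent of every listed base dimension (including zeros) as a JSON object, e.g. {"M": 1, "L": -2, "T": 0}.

{"T": -5, "L": -3, "Θ": 4, "M": -2}

Exponent matrix [T,L,Θ,M] × [X1,X2,X3,X4,X5,X6]:
  T: [-2  1  2 -1  1  0]
  L: [ 0  1  0  1  1 -1]
  Θ: [ 1 -1 -1  1  0 -1]
  M: [ 1  1 -1  1  0  0]
  [T]: (1)·-2+(-2)·1+(-1)·-1+(-2)·1+(-2)·0 = -5
  [L]: (1)·0+(-2)·1+(-1)·1+(-2)·1+(-2)·-1 = -3
  [Θ]: (1)·1+(-2)·-1+(-1)·1+(-2)·0+(-2)·-1 = 4
  [M]: (1)·1+(-2)·1+(-1)·1+(-2)·0+(-2)·0 = -2
⇒ T^-5 L^-3 Θ^4 M^-2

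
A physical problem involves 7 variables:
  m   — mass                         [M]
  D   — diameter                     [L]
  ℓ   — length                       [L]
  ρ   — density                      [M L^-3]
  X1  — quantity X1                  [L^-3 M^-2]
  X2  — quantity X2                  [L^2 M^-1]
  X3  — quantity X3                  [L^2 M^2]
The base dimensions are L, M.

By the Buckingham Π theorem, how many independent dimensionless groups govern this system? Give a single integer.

5

Write exponents as rows L,M / cols m,D,ℓ,ρ,X1,X2,X3:
  L: [ 0  1  1 -3 -3  2  2]
  M: [ 1  0  0  1 -2 -1  2]
RREF → pivots at {m,D} ⇒ r = 2
7 vars − rank 2 = 5 Π groups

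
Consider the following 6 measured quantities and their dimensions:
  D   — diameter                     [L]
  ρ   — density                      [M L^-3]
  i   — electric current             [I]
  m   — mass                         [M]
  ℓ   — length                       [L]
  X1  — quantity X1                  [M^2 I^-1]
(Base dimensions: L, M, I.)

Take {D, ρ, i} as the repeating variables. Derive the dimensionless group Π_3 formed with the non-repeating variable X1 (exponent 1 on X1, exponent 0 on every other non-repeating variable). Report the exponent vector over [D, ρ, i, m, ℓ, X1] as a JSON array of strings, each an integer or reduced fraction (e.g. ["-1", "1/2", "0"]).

["-6", "-2", "1", "0", "0", "1"]

Dimensional matrix (L×M×I by D×ρ×i×m×ℓ×X1):
  L: [ 1 -3  0  0  1  0]
  M: [ 0  1  0  1  0  2]
  I: [ 0  0  1  0  0 -1]
Row reduction gives pivot columns D,ρ,i; rank = 3
Pivot set = {D,ρ,i}, free = {m,ℓ,X1}
RREF:
  r0: [   1    0    0    3    1    6]
  r1: [   0    1    0    1    0    2]
  r2: [   0    0    1    0    0   -1]
Fix exponent of X1 at 1, m at 0, ℓ at 0; solve each RREF row for its pivot's exponent:
  r0: exp(D) + (6)·1 = 0 ⇒ exp(D) = -6
  r1: exp(ρ) + (2)·1 = 0 ⇒ exp(ρ) = -2
  r2: exp(i) + (-1)·1 = 0 ⇒ exp(i) = 1
Π_3 = D^-6 · ρ^-2 · i · X1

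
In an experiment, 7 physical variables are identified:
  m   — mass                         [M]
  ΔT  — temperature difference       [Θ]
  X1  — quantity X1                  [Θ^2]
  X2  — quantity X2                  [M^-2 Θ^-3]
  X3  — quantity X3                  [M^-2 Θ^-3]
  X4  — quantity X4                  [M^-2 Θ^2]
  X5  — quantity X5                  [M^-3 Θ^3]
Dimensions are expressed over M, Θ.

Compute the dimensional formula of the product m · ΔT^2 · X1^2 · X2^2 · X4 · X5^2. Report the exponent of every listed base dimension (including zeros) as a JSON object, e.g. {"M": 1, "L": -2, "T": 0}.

Exponent matrix [M,Θ] × [m,ΔT,X1,X2,X3,X4,X5]:
  M: [ 1  0  0 -2 -2 -2 -3]
  Θ: [ 0  1  2 -3 -3  2  3]
  [M]: (1)·1+(2)·0+(2)·0+(2)·-2+(1)·-2+(2)·-3 = -11
  [Θ]: (1)·0+(2)·1+(2)·2+(2)·-3+(1)·2+(2)·3 = 8
⇒ M^-11 Θ^8

{"M": -11, "Θ": 8}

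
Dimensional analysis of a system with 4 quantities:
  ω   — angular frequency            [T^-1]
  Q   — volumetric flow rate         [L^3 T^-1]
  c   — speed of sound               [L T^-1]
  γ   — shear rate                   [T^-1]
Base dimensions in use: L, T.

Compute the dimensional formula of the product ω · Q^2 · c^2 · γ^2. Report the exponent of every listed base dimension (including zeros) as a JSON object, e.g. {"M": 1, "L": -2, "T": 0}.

Write exponents as rows L,T / cols ω,Q,c,γ:
  L: [ 0  3  1  0]
  T: [-1 -1 -1 -1]
  [L]: (1)·0+(2)·3+(2)·1+(2)·0 = 8
  [T]: (1)·-1+(2)·-1+(2)·-1+(2)·-1 = -7
⇒ L^8 T^-7

{"L": 8, "T": -7}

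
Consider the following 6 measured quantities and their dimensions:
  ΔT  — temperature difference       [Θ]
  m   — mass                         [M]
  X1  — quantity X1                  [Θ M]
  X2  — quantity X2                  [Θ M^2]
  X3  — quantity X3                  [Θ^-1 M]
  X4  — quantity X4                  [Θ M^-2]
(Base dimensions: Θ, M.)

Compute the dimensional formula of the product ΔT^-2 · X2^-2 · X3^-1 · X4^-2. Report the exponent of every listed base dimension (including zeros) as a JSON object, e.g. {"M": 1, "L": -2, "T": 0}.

{"Θ": -5, "M": -1}

Exponent matrix [Θ,M] × [ΔT,m,X1,X2,X3,X4]:
  Θ: [ 1  0  1  1 -1  1]
  M: [ 0  1  1  2  1 -2]
  [Θ]: (-2)·1+(-2)·1+(-1)·-1+(-2)·1 = -5
  [M]: (-2)·0+(-2)·2+(-1)·1+(-2)·-2 = -1
⇒ Θ^-5 M^-1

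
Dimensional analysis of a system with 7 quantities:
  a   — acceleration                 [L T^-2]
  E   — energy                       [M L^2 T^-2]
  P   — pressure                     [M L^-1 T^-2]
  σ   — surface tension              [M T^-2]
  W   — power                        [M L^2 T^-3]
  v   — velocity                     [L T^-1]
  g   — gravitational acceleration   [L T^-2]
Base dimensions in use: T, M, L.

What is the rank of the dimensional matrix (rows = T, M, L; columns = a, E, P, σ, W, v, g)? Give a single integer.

Exponent matrix [T,M,L] × [a,E,P,σ,W,v,g]:
  T: [-2 -2 -2 -2 -3 -1 -2]
  M: [ 0  1  1  1  1  0  0]
  L: [ 1  2 -1  0  2  1  1]
Row reduction gives pivot columns a,E,P; rank = 3

3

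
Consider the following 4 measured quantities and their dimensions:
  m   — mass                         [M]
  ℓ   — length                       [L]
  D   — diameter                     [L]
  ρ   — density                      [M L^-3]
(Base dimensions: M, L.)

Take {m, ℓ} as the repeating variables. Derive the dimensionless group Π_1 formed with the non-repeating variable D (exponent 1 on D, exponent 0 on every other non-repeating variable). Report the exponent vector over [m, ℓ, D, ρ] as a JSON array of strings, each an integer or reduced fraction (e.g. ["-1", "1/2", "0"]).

["0", "-1", "1", "0"]

Write exponents as rows M,L / cols m,ℓ,D,ρ:
  M: [ 1  0  0  1]
  L: [ 0  1  1 -3]
RREF → pivots at {m,ℓ} ⇒ r = 2
Pivot set = {m,ℓ}, free = {D,ρ}
RREF:
  r0: [   1    0    0    1]
  r1: [   0    1    1   -3]
Fix exponent of D at 1, ρ at 0; solve each RREF row for its pivot's exponent:
  r0: exp(m) + (0)·1 = 0 ⇒ exp(m) = 0
  r1: exp(ℓ) + (1)·1 = 0 ⇒ exp(ℓ) = -1
Π_1 = ℓ^-1 · D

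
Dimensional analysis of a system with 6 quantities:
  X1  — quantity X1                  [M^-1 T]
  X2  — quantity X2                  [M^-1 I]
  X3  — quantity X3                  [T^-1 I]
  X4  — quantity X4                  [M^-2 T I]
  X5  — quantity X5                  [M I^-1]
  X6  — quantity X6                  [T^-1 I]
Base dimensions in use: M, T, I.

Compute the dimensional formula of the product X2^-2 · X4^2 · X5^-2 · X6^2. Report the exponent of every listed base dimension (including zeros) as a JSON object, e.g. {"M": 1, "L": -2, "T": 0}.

{"M": -4, "T": 0, "I": 4}

Exponent matrix [M,T,I] × [X1,X2,X3,X4,X5,X6]:
  M: [-1 -1  0 -2  1  0]
  T: [ 1  0 -1  1  0 -1]
  I: [ 0  1  1  1 -1  1]
  [M]: (-2)·-1+(2)·-2+(-2)·1+(2)·0 = -4
  [T]: (-2)·0+(2)·1+(-2)·0+(2)·-1 = 0
  [I]: (-2)·1+(2)·1+(-2)·-1+(2)·1 = 4
⇒ M^-4 I^4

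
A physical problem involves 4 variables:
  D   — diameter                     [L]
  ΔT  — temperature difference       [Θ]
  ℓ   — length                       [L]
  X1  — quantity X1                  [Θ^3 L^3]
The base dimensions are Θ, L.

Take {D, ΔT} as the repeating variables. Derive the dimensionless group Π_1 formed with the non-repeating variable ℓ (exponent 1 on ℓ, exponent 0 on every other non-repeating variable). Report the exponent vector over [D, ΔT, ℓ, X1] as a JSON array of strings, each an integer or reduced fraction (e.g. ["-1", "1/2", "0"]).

Exponent matrix [Θ,L] × [D,ΔT,ℓ,X1]:
  Θ: [ 0  1  0  3]
  L: [ 1  0  1  3]
RREF → pivots at {D,ΔT} ⇒ r = 2
Repeat: D,ΔT; free: ℓ,X1
RREF:
  r0: [   1    0    1    3]
  r1: [   0    1    0    3]
Fix exponent of ℓ at 1, X1 at 0; solve each RREF row for its pivot's exponent:
  r0: exp(D) + (1)·1 = 0 ⇒ exp(D) = -1
  r1: exp(ΔT) + (0)·1 = 0 ⇒ exp(ΔT) = 0
Π_1 = D^-1 · ℓ

["-1", "0", "1", "0"]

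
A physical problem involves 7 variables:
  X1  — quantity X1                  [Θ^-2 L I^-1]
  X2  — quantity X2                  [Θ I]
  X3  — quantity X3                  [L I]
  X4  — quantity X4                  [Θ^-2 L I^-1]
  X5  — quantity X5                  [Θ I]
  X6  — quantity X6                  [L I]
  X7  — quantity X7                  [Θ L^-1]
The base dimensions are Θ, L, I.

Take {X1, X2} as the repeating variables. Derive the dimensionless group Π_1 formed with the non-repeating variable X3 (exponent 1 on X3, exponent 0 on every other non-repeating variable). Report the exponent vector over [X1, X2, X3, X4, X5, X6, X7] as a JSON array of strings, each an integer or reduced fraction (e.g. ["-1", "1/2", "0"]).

["-1", "-2", "1", "0", "0", "0", "0"]

Dimensional matrix (Θ×L×I by X1×X2×X3×X4×X5×X6×X7):
  Θ: [-2  1  0 -2  1  0  1]
  L: [ 1  0  1  1  0  1 -1]
  I: [-1  1  1 -1  1  1  0]
Echelon form has 2 nonzero rows (pivots: X1,X2)
Repeat: X1,X2; free: X3,X4,X5,X6,X7
RREF:
  r0: [   1    0    1    1    0    1   -1]
  r1: [   0    1    2    0    1    2   -1]
  r2: [   0    0    0    0    0    0    0]
Fix exponent of X3 at 1, X4 at 0, X5 at 0, X6 at 0, X7 at 0; solve each RREF row for its pivot's exponent:
  r0: exp(X1) + (1)·1 = 0 ⇒ exp(X1) = -1
  r1: exp(X2) + (2)·1 = 0 ⇒ exp(X2) = -2
Π_1 = X1^-1 · X2^-2 · X3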